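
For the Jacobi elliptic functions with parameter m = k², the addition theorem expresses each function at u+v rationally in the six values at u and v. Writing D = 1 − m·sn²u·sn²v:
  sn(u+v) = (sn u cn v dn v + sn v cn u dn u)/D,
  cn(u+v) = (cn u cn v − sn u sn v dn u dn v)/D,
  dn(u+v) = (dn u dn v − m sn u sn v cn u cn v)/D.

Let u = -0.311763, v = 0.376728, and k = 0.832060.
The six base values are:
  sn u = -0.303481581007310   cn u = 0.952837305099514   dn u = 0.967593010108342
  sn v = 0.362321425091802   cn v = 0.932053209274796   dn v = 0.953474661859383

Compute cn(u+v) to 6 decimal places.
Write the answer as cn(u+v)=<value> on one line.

cn(u+v)=0.997893

m = k² = 0.6923238436
D = 1 − m·sn²u·sn²v = 0.9916292957783381
cn(u+v) = (cn u·cn v − sn u·sn v·dn u·dn v)/D = 0.9895395042558233/0.9916292957783381 = 0.9978925677857525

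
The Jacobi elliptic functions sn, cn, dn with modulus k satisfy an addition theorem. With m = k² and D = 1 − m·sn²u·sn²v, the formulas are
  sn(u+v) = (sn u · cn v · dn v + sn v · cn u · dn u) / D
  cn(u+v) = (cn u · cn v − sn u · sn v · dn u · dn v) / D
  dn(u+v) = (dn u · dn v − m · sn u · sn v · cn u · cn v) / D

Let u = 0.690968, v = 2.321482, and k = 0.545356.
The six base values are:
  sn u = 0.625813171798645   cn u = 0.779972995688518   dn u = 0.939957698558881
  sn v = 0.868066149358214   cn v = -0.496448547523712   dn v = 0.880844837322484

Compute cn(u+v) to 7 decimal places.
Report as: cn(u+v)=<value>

cn(u+v)=-0.9175355

m = k² = 0.297413166736
D = 1 − m·sn²u·sn²v = 0.9122281539475305
cn(u+v) = (cn u·cn v − sn u·sn v·dn u·dn v)/D = -0.8370017459541143/0.9122281539475305 = -0.9175355335527794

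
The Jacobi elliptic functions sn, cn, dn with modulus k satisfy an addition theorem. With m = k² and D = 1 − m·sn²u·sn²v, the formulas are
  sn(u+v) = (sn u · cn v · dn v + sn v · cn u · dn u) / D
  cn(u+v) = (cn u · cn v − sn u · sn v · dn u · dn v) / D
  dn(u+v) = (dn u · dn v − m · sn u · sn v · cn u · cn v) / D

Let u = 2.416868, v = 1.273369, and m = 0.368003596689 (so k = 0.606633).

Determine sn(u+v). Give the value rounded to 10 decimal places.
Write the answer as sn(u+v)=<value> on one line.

sn(u+v)=-0.1770359172

sn u = 0.8583184712948233, cn u = -0.5131173372963707, dn u = 0.853749289988607
sn v = 0.9252920742293125, cn v = 0.3792552931317063, dn v = 0.8276037971824558
m = k² = 0.368003596689
D = 1 − m·sn²u·sn²v = 0.7678831516482979
sn(u+v) = (sn u·cn v·dn v + sn v·cn u·dn u)/D = -0.1359428980784378/0.7678831516482979 = -0.1770359172311958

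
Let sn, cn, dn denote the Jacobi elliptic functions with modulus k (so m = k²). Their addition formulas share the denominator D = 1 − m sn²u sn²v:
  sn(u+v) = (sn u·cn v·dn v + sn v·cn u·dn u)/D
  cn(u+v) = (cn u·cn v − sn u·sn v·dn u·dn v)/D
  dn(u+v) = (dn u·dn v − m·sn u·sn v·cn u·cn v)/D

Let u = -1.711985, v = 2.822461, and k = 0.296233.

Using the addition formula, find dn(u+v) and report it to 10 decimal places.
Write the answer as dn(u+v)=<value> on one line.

sn u = -0.9949819183346613, cn u = -0.1000548958676054, dn u = 0.9555754880409125
sn v = 0.3809523903240407, cn v = -0.9245946551361844, dn v = 0.9936119596735428
m = k² = 0.087753990289
D = 1 − m·sn²u·sn²v = 0.9873922190033921
dn(u+v) = (dn u·dn v − m·sn u·sn v·cn u·cn v)/D = 0.952548339505976/0.9873922190033921 = 0.96471120713045

dn(u+v)=0.9647112071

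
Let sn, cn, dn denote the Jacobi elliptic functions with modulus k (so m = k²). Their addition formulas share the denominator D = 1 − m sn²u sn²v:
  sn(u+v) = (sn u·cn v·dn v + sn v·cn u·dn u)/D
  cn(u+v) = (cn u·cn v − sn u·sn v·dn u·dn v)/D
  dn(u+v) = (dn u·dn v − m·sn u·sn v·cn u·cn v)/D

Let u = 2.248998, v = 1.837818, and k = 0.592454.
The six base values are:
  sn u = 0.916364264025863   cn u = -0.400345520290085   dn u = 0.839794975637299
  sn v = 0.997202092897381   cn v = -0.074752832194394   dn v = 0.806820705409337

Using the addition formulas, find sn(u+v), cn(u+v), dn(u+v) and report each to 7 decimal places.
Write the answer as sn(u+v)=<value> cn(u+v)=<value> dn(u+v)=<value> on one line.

m = k² = 0.351001742116
D = 1 − m·sn²u·sn²v = 0.7069026286569919
sn(u+v) = (sn u·cn v·dn v + sn v·cn u·dn u)/D = -0.3905353604569262/0.7069026286569919 = -0.5524599069590169
cn(u+v) = (cn u·cn v − sn u·sn v·dn u·dn v)/D = -0.5892312437701719/0.7069026286569919 = -0.833539471892504
dn(u+v) = (dn u·dn v − m·sn u·sn v·cn u·cn v)/D = 0.6679650358454794/0.7069026286569919 = 0.9449180251522221

sn(u+v)=-0.5524599 cn(u+v)=-0.8335395 dn(u+v)=0.9449180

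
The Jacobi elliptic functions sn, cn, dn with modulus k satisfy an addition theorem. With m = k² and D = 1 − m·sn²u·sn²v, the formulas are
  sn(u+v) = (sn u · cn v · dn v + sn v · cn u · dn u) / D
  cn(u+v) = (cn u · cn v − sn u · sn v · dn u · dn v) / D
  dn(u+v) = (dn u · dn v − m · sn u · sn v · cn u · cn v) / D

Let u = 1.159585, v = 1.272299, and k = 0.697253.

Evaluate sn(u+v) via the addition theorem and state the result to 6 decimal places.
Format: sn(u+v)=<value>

sn(u+v)=0.907281

sn u = 0.8740385562085671, cn u = 0.4858565655220103, dn u = 0.7928429503395258
sn v = 0.9133992771505162, cn v = 0.4070648111798839, dn v = 0.7709708886805583
m = k² = 0.486161746009
D = 1 − m·sn²u·sn²v = 0.6901415870484812
sn(u+v) = (sn u·cn v·dn v + sn v·cn u·dn u)/D = 0.626152660181877/0.6901415870484812 = 0.9072814505494955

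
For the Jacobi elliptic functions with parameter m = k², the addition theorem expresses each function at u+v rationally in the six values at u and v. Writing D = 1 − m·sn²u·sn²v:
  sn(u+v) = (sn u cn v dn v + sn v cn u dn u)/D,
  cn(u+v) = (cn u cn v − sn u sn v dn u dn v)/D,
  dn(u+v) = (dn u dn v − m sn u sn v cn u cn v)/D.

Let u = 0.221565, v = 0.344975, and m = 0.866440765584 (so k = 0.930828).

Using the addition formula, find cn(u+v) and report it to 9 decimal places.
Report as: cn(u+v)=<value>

sn u = 0.2182421397388617, cn u = 0.9758946502785038, dn u = 0.979148479837751
sn v = 0.3327448500635982, cn v = 0.9430168952654844, dn v = 0.9508251299237538
m = k² = 0.866440765584
D = 1 − m·sn²u·sn²v = 0.99543081455633
cn(u+v) = (cn u·cn v − sn u·sn v·dn u·dn v)/D = 0.8526769765942702/0.99543081455633 = 0.85659089926236

cn(u+v)=0.856590899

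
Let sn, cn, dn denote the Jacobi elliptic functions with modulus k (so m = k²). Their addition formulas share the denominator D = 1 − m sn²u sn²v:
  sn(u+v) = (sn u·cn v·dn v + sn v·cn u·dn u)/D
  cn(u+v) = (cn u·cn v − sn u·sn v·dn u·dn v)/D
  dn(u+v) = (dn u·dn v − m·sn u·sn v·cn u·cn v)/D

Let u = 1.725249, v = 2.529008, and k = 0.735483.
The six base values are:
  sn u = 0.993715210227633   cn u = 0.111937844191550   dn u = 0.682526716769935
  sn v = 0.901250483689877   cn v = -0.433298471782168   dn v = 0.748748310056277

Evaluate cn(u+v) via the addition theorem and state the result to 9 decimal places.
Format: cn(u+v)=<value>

cn(u+v)=-0.894112783

m = k² = 0.540935243289
D = 1 − m·sn²u·sn²v = 0.5661294482663923
cn(u+v) = (cn u·cn v − sn u·sn v·dn u·dn v)/D = -0.5061835766332502/0.5661294482663923 = -0.8941127831864092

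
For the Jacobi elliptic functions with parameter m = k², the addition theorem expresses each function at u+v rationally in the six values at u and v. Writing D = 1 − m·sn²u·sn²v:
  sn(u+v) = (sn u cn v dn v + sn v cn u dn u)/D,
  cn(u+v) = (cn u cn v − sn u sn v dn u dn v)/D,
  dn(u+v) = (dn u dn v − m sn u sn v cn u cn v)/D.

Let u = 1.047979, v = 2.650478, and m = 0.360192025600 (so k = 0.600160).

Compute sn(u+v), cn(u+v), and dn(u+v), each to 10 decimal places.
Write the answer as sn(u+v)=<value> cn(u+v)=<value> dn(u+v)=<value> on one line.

sn u = 0.8375621492223136, cn u = 0.5463420596934661, dn u = 0.8644776253216963
sn v = 0.7307669364828604, cn v = -0.6826270464488314, dn v = 0.8986935745092184
m = k² = 0.3601920256
D = 1 − m·sn²u·sn²v = 0.8650645822623295
sn(u+v) = (sn u·cn v·dn v + sn v·cn u·dn u)/D = -0.1686797999220203/0.8650645822623295 = -0.1949909907083312
cn(u+v) = (cn u·cn v − sn u·sn v·dn u·dn v)/D = -0.8484596964988766/0.8650645822623295 = -0.9808050333999023
dn(u+v) = (dn u·dn v − m·sn u·sn v·cn u·cn v)/D = 0.8591206160020257/0.8650645822623295 = 0.993128875713812

sn(u+v)=-0.1949909907 cn(u+v)=-0.9808050334 dn(u+v)=0.9931288757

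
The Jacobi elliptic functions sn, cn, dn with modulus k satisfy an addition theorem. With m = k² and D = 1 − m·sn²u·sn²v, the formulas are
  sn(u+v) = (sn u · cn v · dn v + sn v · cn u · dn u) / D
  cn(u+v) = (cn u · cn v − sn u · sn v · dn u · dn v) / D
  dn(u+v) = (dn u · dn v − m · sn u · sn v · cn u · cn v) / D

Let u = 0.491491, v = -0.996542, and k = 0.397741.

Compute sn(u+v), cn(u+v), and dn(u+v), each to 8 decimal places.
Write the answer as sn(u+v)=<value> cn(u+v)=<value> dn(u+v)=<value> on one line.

sn u = 0.4693133392661236, cn u = 0.8830317036136814, dn u = 0.9824235945912337
sn v = -0.8278210261349381, cn v = 0.5609922893310551, dn v = 0.9442398691832919
m = k² = 0.158197903081
D = 1 − m·sn²u·sn²v = 0.9761219187705558
sn(u+v) = (sn u·cn v·dn v + sn v·cn u·dn u)/D = -0.4695434231156995/0.9761219187705558 = -0.4810294842135073
cn(u+v) = (cn u·cn v − sn u·sn v·dn u·dn v)/D = 0.8557703980116996/0.9761219187705558 = 0.8767044173022554
dn(u+v) = (dn u·dn v − m·sn u·sn v·cn u·cn v)/D = 0.9580897381095082/0.9761219187705558 = 0.9815267126838424

sn(u+v)=-0.48102948 cn(u+v)=0.87670442 dn(u+v)=0.98152671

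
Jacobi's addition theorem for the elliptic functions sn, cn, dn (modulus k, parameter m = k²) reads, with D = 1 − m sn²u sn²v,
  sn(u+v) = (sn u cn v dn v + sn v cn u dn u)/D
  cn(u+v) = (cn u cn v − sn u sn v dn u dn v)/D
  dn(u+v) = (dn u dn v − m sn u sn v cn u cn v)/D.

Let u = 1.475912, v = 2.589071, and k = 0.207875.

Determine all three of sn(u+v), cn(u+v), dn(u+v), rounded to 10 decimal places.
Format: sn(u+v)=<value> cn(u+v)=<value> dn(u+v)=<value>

sn u = 0.993974068920943, cn u = 0.1096154656640406, dn u = 0.9784207686485694
sn v = 0.5529911315674942, cn v = -0.8331871388875985, dn v = 0.993370927979474
m = k² = 0.043212015625
D = 1 − m·sn²u·sn²v = 0.9869445764330777
sn(u+v) = (sn u·cn v·dn v + sn v·cn u·dn u)/D = -0.7633681103331443/0.9869445764330777 = -0.7734660370616125
cn(u+v) = (cn u·cn v − sn u·sn v·dn u·dn v)/D = -0.6255627267325568/0.9869445764330777 = -0.6338377469922443
dn(u+v) = (dn u·dn v − m·sn u·sn v·cn u·cn v)/D = 0.9741040095442044/0.9869445764330777 = 0.9869895765218342

sn(u+v)=-0.7734660371 cn(u+v)=-0.6338377470 dn(u+v)=0.9869895765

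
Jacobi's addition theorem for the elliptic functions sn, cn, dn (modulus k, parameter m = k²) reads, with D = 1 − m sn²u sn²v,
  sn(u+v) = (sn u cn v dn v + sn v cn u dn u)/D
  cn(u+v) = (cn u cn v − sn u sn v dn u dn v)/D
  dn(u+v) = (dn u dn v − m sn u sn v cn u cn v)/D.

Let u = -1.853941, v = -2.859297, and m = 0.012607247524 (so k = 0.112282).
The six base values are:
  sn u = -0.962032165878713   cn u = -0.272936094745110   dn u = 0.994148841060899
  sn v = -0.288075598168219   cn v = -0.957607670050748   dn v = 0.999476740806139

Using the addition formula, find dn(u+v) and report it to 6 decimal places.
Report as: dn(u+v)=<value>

dn(u+v)=0.993678

m = k² = 0.012607247524
D = 1 − m·sn²u·sn²v = 0.9990316944737517
dn(u+v) = (dn u·dn v − m·sn u·sn v·cn u·cn v)/D = 0.992715445576472/0.9990316944737517 = 0.9936776291160544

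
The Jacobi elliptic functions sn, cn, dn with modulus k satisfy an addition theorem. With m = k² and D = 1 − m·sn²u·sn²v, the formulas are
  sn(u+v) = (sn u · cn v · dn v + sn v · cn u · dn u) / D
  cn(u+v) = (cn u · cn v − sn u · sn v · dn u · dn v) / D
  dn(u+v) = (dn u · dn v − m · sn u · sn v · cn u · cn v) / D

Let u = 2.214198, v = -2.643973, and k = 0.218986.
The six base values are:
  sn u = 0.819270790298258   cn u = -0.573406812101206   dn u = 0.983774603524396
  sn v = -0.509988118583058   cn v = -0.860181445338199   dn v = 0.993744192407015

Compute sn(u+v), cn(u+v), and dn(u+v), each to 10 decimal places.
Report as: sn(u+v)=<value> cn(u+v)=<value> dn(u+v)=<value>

m = k² = 0.047954868196
D = 1 − m·sn²u·sn²v = 0.9916284136649286
sn(u+v) = (sn u·cn v·dn v + sn v·cn u·dn u)/D = -0.4126270723428205/0.9916284136649286 = -0.4161105779712432
cn(u+v) = (cn u·cn v − sn u·sn v·dn u·dn v)/D = 0.9017016191387346/0.9916284136649286 = 0.9093140199625418
dn(u+v) = (dn u·dn v − m·sn u·sn v·cn u·cn v)/D = 0.9875029428505033/0.9916284136649286 = 0.9958397008823314

sn(u+v)=-0.4161105780 cn(u+v)=0.9093140200 dn(u+v)=0.9958397009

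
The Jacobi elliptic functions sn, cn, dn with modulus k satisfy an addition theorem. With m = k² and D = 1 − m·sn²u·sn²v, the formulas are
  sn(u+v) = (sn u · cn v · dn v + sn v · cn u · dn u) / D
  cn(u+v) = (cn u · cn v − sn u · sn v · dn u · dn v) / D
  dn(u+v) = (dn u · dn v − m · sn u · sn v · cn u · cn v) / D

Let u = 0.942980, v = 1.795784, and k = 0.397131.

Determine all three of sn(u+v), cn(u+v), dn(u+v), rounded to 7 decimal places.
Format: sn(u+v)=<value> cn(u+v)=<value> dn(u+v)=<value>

sn u = 0.7983719321004132, cn u = 0.6021646436268516, dn u = 0.9484060681266254
sn v = 0.9896404109696296, cn v = -0.1435683007347463, dn v = 0.9195312541075046
m = k² = 0.157713031161
D = 1 − m·sn²u·sn²v = 0.9015460961497062
sn(u+v) = (sn u·cn v·dn v + sn v·cn u·dn u)/D = 0.4597827744959179/0.9015460961497062 = 0.5099936392155024
cn(u+v) = (cn u·cn v − sn u·sn v·dn u·dn v)/D = -0.7754902731560282/0.9015460961497062 = -0.8601781722176679
dn(u+v) = (dn u·dn v − m·sn u·sn v·cn u·cn v)/D = 0.8828617089875369/0.9015460961497062 = 0.9792751726817231

sn(u+v)=0.5099936 cn(u+v)=-0.8601782 dn(u+v)=0.9792752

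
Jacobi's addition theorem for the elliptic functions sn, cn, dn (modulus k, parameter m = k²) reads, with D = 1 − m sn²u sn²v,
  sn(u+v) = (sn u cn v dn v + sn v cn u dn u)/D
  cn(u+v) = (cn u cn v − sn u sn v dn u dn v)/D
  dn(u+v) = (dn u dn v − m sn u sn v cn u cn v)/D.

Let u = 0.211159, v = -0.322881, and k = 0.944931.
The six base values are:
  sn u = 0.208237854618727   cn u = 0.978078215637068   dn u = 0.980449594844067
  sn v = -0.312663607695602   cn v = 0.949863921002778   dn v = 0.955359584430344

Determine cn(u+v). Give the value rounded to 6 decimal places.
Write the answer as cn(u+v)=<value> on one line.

cn(u+v)=0.993789

m = k² = 0.892894594761
D = 1 − m·sn²u·sn²v = 0.9962149273042646
cn(u+v) = (cn u·cn v − sn u·sn v·dn u·dn v)/D = 0.9900270688633675/0.9962149273042646 = 0.9937886310761862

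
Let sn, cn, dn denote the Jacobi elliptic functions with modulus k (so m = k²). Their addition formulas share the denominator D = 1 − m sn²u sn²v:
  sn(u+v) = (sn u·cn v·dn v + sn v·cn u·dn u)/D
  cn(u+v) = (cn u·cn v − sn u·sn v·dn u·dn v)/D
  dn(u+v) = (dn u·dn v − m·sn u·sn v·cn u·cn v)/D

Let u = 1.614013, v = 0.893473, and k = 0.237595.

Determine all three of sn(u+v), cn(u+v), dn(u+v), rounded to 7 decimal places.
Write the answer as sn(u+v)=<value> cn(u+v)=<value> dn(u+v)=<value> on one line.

sn(u+v)=0.6266256 cn(u+v)=-0.7793204 dn(u+v)=0.9888548

sn u = 0.9998052945749721, cn u = -0.01973253505896461, dn u = 0.9713756207648803
sn v = 0.7756604507359021, cn v = 0.6311504299009684, dn v = 0.9828713413469099
m = k² = 0.056451384025
D = 1 − m·sn²u·sn²v = 0.9660492982749293
sn(u+v) = (sn u·cn v·dn v + sn v·cn u·dn u)/D = 0.605351256599101/0.9660492982749293 = 0.6266256366834224
cn(u+v) = (cn u·cn v − sn u·sn v·dn u·dn v)/D = -0.7528619414151394/0.9660492982749293 = -0.7793204164213174
dn(u+v) = (dn u·dn v − m·sn u·sn v·cn u·cn v)/D = 0.9552824864405717/0.9660492982749293 = 0.9888548008330591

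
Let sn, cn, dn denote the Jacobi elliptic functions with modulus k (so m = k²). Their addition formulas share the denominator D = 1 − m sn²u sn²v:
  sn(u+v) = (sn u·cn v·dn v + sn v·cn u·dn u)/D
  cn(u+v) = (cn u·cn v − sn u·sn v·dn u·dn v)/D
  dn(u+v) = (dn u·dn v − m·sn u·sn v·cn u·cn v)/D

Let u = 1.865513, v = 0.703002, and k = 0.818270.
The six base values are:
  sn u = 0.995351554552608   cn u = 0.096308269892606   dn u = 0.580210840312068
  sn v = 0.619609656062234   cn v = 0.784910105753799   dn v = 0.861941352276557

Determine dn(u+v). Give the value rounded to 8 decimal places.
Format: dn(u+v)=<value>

dn(u+v)=0.62910914

m = k² = 0.6695657929
D = 1 − m·sn²u·sn²v = 0.7453271721239266
dn(u+v) = (dn u·dn v − m·sn u·sn v·cn u·cn v)/D = 0.4688921343271823/0.7453271721239266 = 0.629109137388619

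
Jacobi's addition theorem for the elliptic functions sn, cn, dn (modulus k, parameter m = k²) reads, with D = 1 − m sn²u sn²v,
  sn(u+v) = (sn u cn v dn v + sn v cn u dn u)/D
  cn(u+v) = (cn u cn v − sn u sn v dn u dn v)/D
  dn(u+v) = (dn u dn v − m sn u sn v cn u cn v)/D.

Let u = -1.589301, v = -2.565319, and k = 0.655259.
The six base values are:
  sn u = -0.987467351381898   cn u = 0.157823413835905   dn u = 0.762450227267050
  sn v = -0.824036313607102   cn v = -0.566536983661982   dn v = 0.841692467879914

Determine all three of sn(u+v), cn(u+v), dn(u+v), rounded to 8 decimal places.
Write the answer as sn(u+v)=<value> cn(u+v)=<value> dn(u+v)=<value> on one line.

sn(u+v)=0.51936714 cn(u+v)=-0.85455121 dn(u+v)=0.94030968

m = k² = 0.429364357081
D = 1 − m·sn²u·sn²v = 0.7157082993191987
sn(u+v) = (sn u·cn v·dn v + sn v·cn u·dn u)/D = 0.3717153716832068/0.7157082993191987 = 0.5193671388703926
cn(u+v) = (cn u·cn v − sn u·sn v·dn u·dn v)/D = -0.6116093950952643/0.7157082993191987 = -0.8545512126617002
dn(u+v) = (dn u·dn v − m·sn u·sn v·cn u·cn v)/D = 0.6729874452209551/0.7157082993191987 = 0.9403096846314611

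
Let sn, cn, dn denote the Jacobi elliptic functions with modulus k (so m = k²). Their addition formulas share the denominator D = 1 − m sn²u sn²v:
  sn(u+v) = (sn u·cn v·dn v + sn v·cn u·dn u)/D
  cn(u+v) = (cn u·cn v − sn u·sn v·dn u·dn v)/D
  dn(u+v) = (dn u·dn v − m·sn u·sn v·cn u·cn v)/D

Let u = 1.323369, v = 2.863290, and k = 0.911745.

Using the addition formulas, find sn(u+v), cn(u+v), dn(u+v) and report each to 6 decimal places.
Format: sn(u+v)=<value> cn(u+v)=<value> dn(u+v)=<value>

sn u = 0.8895415597879253, cn u = 0.4568542583910814, dn u = 0.5849975351713489
sn v = 0.9746909781235432, cn v = -0.2235564742175242, dn v = 0.4585480303010298
m = k² = 0.831278945025
D = 1 − m·sn²u·sn²v = 0.3750962084812566
sn(u+v) = (sn u·cn v·dn v + sn v·cn u·dn u)/D = 0.1693064272815006/0.3750962084812566 = 0.4513680049366876
cn(u+v) = (cn u·cn v − sn u·sn v·dn u·dn v)/D = -0.3347125622055262/0.3750962084812566 = -0.8923378979509244
dn(u+v) = (dn u·dn v − m·sn u·sn v·cn u·cn v)/D = 0.3418608372423009/0.3750962084812566 = 0.9113950754833704

sn(u+v)=0.451368 cn(u+v)=-0.892338 dn(u+v)=0.911395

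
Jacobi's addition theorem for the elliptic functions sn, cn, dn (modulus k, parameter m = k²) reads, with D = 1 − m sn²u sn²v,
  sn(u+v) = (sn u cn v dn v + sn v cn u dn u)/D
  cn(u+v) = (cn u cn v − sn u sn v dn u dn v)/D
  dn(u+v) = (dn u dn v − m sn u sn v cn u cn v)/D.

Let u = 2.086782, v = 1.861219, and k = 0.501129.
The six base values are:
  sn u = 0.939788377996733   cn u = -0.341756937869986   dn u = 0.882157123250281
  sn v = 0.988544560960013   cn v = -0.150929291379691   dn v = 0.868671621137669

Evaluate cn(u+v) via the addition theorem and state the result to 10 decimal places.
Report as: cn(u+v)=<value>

cn(u+v)=-0.8430646122

m = k² = 0.251130274641
D = 1 − m·sn²u·sn²v = 0.7832536895821171
cn(u+v) = (cn u·cn v − sn u·sn v·dn u·dn v)/D = -0.6603334680431856/0.7832536895821171 = -0.8430646121762771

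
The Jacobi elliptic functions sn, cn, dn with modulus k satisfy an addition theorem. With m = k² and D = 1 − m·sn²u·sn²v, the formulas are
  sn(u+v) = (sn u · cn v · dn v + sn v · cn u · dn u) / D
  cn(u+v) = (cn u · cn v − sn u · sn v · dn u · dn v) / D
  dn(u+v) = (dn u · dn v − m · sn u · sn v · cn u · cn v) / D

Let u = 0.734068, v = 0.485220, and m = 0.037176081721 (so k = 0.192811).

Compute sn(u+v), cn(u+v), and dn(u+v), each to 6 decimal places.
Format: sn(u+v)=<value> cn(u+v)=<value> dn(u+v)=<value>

sn(u+v)=0.935954 cn(u+v)=0.352121 dn(u+v)=0.983582

sn u = 0.668261474939485, cn u = 0.7439264756087822, dn u = 0.9916643337483223
sn v = 0.4658057855147695, cn v = 0.8848869815863315, dn v = 0.9959586931996885
m = k² = 0.037176081721
D = 1 − m·sn²u·sn²v = 0.9963978132809636
sn(u+v) = (sn u·cn v·dn v + sn v·cn u·dn u)/D = 0.9325828472102493/0.9963978132809636 = 0.9359543294654745
cn(u+v) = (cn u·cn v − sn u·sn v·dn u·dn v)/D = 0.3508530111033832/0.9963978132809636 = 0.3521214181995097
dn(u+v) = (dn u·dn v − m·sn u·sn v·cn u·cn v)/D = 0.980038858294291/0.9963978132809636 = 0.9835819039658413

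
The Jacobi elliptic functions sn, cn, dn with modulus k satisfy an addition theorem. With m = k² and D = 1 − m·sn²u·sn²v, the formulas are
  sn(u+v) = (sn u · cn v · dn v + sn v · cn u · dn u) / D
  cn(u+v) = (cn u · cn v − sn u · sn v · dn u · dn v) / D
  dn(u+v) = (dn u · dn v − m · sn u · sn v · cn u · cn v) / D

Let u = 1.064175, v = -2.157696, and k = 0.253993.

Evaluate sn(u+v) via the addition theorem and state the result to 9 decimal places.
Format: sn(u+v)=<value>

sn(u+v)=-0.883119882

sn u = 0.8693380595423601, cn u = 0.4942179056156545, dn u = 0.9753177978190128
sn v = -0.8556724847006678, cn v = -0.5175177281274387, dn v = 0.9760971137157262
m = k² = 0.064512444049
D = 1 − m·sn²u·sn²v = 0.9643026468222797
sn(u+v) = (sn u·cn v·dn v + sn v·cn u·dn u)/D = -0.8515948400150849/0.9643026468222797 = -0.8831198823537329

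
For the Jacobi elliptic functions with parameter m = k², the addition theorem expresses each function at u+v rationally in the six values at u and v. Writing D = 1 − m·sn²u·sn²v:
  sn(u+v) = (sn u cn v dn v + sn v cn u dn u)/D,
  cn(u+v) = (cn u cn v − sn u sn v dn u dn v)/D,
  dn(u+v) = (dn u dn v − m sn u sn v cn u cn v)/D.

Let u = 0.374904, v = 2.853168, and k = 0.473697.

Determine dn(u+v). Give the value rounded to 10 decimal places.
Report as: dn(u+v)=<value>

dn(u+v)=0.9984924220

sn u = 0.364402098321686, cn u = 0.9312417037153954, dn u = 0.9849891644768646
sn v = 0.467876964867431, cn v = -0.8837936103788264, dn v = 0.9751303986743801
m = k² = 0.224388847809
D = 1 − m·sn²u·sn²v = 0.9934773160661511
dn(u+v) = (dn u·dn v − m·sn u·sn v·cn u·cn v)/D = 0.9919795715296164/0.9934773160661511 = 0.9984924220087226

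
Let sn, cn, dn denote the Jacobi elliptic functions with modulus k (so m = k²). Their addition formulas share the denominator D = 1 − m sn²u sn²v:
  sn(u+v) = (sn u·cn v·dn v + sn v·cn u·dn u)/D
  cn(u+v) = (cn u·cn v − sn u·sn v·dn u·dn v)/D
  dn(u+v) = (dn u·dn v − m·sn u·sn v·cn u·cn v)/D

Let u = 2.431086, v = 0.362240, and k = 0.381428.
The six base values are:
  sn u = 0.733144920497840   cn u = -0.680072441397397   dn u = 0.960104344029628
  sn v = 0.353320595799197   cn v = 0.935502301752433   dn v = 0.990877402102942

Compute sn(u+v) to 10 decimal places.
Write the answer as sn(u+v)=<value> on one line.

sn(u+v)=0.4533300665

m = k² = 0.145487319184
D = 1 − m·sn²u·sn²v = 0.9902379121951178
sn(u+v) = (sn u·cn v·dn v + sn v·cn u·dn u)/D = 0.4489046186233119/0.9902379121951178 = 0.4533300665374435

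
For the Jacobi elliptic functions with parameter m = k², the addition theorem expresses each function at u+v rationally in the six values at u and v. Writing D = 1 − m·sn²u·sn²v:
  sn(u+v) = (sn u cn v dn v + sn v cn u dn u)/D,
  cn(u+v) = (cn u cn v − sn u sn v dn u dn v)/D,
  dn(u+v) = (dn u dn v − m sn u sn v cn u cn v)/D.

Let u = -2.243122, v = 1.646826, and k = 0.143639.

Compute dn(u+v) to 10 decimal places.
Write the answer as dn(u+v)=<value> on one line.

dn(u+v)=0.9967477951

sn u = -0.7911217329341364, cn u = -0.6116587313848213, dn u = 0.9935224579083671
sn v = 0.9977476480405024, cn v = -0.06707928763519944, dn v = 0.9896770558079347
m = k² = 0.020632162321
D = 1 − m·sn²u·sn²v = 0.9871449786664826
dn(u+v) = (dn u·dn v − m·sn u·sn v·cn u·cn v)/D = 0.9839345809048898/0.9871449786664826 = 0.9967477950747116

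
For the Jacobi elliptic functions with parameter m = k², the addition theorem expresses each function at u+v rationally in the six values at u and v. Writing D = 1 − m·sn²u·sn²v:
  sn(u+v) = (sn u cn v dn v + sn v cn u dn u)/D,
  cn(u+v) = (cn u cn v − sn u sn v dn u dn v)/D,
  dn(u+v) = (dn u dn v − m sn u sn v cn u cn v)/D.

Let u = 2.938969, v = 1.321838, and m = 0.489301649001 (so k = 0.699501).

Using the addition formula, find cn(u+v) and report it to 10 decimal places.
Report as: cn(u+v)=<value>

cn(u+v)=-0.8491263063

sn u = 0.6598540199473249, cn u = -0.7513938197505722, dn u = 0.8871045465999562
sn v = 0.927876713479012, cn v = 0.3728871204310863, dn v = 0.760745163091211
m = k² = 0.489301649001
D = 1 − m·sn²u·sn²v = 0.8165773497670668
cn(u+v) = (cn u·cn v − sn u·sn v·dn u·dn v)/D = -0.6933773088443313/0.8165773497670668 = -0.8491263063347532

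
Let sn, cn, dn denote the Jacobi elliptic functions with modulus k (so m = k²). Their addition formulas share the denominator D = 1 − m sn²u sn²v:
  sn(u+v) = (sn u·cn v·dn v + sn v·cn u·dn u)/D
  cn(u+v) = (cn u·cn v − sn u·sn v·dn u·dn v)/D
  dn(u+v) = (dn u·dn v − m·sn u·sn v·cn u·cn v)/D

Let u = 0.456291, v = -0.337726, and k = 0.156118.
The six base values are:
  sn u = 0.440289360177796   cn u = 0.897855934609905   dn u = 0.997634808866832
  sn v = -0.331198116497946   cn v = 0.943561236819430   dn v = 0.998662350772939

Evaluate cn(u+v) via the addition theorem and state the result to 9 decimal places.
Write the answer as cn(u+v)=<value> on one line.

m = k² = 0.024372829924
D = 1 − m·sn²u·sn²v = 0.9994817276307341
cn(u+v) = (cn u·cn v − sn u·sn v·dn u·dn v)/D = 0.9924655649903713/0.9994817276307341 = 0.9929801991908401

cn(u+v)=0.992980199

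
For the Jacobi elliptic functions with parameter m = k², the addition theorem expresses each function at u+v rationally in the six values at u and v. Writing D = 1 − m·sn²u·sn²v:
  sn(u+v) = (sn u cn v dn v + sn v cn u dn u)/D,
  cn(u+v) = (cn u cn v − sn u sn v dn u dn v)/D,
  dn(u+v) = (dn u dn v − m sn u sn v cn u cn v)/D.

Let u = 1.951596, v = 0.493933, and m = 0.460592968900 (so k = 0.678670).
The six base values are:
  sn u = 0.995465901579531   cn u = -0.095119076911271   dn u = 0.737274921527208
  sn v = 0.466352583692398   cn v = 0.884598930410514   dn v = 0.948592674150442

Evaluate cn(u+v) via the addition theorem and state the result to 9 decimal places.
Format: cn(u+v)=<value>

cn(u+v)=-0.453871980

m = k² = 0.4605929689
D = 1 − m·sn²u·sn²v = 0.9007343809690098
cn(u+v) = (cn u·cn v − sn u·sn v·dn u·dn v)/D = -0.4088180966570437/0.9007343809690098 = -0.4538719796808881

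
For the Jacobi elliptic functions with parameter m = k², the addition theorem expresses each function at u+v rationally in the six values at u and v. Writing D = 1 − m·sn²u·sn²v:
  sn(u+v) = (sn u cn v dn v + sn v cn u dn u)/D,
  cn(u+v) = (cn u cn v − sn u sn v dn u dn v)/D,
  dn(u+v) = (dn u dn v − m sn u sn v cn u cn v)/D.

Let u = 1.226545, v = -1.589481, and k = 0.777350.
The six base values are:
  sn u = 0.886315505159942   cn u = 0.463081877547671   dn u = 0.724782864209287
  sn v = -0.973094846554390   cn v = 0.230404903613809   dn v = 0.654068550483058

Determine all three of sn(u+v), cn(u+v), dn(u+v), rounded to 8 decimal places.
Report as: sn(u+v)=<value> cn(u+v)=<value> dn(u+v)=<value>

m = k² = 0.6042730225
D = 1 − m·sn²u·sn²v = 0.5505097821451194
sn(u+v) = (sn u·cn v·dn v + sn v·cn u·dn u)/D = -0.1930352508278553/0.5505097821451194 = -0.350648175724822
cn(u+v) = (cn u·cn v − sn u·sn v·dn u·dn v)/D = 0.5155564102746602/0.5505097821451194 = 0.936507264713336
dn(u+v) = (dn u·dn v − m·sn u·sn v·cn u·cn v)/D = 0.5296642629416342/0.5505097821451194 = 0.9621341529622628

sn(u+v)=-0.35064818 cn(u+v)=0.93650726 dn(u+v)=0.96213415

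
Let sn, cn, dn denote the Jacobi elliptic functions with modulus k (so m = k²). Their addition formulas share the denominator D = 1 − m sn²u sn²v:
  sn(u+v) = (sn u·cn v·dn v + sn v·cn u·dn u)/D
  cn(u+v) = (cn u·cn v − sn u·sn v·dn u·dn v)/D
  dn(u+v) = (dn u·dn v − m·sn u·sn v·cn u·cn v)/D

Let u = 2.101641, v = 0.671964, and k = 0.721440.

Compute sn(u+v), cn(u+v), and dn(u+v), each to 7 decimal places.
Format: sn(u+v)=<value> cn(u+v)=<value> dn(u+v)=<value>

sn u = 0.9872478442655607, cn u = -0.159190747196573, dn u = 0.7019359384239942
sn v = 0.6036753833206749, cn v = 0.7972302249492528, dn v = 0.9001811981800013
m = k² = 0.5204756736
D = 1 − m·sn²u·sn²v = 0.8151328452195216
sn(u+v) = (sn u·cn v·dn v + sn v·cn u·dn u)/D = 0.6410443358824716/0.8151328452195216 = 0.7864292791561274
cn(u+v) = (cn u·cn v − sn u·sn v·dn u·dn v)/D = -0.5034915240484924/0.8151328452195216 = -0.6176803290424375
dn(u+v) = (dn u·dn v − m·sn u·sn v·cn u·cn v)/D = 0.6712364754532/0.8151328452195216 = 0.8234688117277752

sn(u+v)=0.7864293 cn(u+v)=-0.6176803 dn(u+v)=0.8234688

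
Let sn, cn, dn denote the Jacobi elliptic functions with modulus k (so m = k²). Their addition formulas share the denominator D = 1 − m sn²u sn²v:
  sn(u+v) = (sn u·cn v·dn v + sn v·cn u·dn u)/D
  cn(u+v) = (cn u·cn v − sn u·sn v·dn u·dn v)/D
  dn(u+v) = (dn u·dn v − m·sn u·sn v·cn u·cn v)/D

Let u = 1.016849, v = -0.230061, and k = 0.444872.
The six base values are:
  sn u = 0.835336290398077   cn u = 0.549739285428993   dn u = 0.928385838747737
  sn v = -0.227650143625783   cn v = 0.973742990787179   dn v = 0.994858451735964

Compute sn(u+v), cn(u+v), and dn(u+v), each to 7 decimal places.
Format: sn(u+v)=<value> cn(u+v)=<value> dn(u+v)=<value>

m = k² = 0.197911096384
D = 1 − m·sn²u·sn²v = 0.9928430381759533
sn(u+v) = (sn u·cn v·dn v + sn v·cn u·dn u)/D = 0.693034865718744/0.9928430381759533 = 0.6980306443926771
cn(u+v) = (cn u·cn v − sn u·sn v·dn u·dn v)/D = 0.7109430169518933/0.9928430381759533 = 0.7160678874860567
dn(u+v) = (dn u·dn v − m·sn u·sn v·cn u·cn v)/D = 0.9437590414153701/0.9928430381759533 = 0.950562178639274

sn(u+v)=0.6980306 cn(u+v)=0.7160679 dn(u+v)=0.9505622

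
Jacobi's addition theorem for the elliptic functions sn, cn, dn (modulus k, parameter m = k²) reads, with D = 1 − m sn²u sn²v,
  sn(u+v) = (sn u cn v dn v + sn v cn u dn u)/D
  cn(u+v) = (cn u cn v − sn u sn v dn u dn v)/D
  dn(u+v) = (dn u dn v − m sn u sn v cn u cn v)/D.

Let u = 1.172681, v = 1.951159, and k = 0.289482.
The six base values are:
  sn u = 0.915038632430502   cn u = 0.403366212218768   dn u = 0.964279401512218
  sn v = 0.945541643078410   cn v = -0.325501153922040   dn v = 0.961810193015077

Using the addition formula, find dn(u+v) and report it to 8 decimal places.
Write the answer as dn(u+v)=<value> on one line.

m = k² = 0.083799828324
D = 1 − m·sn²u·sn²v = 0.9372688411655645
dn(u+v) = (dn u·dn v − m·sn u·sn v·cn u·cn v)/D = 0.9369732820769069/0.9372688411655645 = 0.999684659218704

dn(u+v)=0.99968466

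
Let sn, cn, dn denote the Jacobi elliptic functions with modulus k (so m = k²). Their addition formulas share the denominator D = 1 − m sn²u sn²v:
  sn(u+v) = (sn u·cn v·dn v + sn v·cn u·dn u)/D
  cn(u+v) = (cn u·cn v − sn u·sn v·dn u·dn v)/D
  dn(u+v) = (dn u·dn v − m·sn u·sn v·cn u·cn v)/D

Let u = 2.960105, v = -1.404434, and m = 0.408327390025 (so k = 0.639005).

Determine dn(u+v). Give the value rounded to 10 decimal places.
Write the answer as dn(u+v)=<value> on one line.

dn(u+v)=0.7772734129

sn u = 0.5584688573851262, cn u = -0.829525488053834, dn u = 0.9341561997707734
sn v = -0.9570164424995009, cn v = 0.2900336683655873, dn v = 0.7912148365735799
m = k² = 0.408327390025
D = 1 − m·sn²u·sn²v = 0.8833606121554221
dn(u+v) = (dn u·dn v − m·sn u·sn v·cn u·cn v)/D = 0.6866127178522193/0.8833606121554221 = 0.7772734129234798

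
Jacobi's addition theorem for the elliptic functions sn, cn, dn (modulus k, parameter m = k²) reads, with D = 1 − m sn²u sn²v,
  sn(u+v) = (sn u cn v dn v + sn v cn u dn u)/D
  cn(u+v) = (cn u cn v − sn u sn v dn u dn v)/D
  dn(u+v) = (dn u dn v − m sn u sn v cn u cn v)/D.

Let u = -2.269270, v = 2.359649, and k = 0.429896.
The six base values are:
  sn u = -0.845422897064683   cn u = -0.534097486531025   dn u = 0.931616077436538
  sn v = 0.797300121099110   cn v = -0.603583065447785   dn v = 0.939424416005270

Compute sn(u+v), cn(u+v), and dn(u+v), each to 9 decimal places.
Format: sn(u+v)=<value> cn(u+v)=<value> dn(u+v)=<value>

sn(u+v)=0.090233401 cn(u+v)=0.995920646 dn(u+v)=0.999247347

m = k² = 0.184810570816
D = 1 − m·sn²u·sn²v = 0.9160310968300844
sn(u+v) = (sn u·cn v·dn v + sn v·cn u·dn u)/D = 0.08265660120836359/0.9160310968300844 = 0.09023340091225707
cn(u+v) = (cn u·cn v − sn u·sn v·dn u·dn v)/D = 0.9122942818172265/0.9160310968300844 = 0.9959206461158479
dn(u+v) = (dn u·dn v − m·sn u·sn v·cn u·cn v)/D = 0.9153416430615627/0.9160310968300844 = 0.9992473467648559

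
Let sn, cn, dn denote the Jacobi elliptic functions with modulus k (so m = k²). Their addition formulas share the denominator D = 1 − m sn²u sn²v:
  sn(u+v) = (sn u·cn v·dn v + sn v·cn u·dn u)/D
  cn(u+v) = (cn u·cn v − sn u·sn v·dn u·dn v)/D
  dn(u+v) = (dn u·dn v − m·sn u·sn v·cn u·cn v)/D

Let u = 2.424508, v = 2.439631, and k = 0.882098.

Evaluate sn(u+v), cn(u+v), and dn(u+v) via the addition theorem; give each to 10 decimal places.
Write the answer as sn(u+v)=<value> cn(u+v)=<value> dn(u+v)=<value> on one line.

sn u = 0.9948445169651686, cn u = -0.1014119670667145, dn u = 0.479484481396397
sn v = 0.994082007883134, cn v = -0.1086322309585725, dn v = 0.4807134383593321
m = k² = 0.778096881604
D = 1 − m·sn²u·sn²v = 0.2389932250840888
sn(u+v) = (sn u·cn v·dn v + sn v·cn u·dn u)/D = -0.100289448240191/0.2389932250840888 = -0.4196330176510424
cn(u+v) = (cn u·cn v − sn u·sn v·dn u·dn v)/D = -0.2169326812810186/0.2389932250840888 = -0.9076938528474675
dn(u+v) = (dn u·dn v − m·sn u·sn v·cn u·cn v)/D = 0.2220173053531205/0.2389932250840888 = 0.9289690336410355

sn(u+v)=-0.4196330177 cn(u+v)=-0.9076938528 dn(u+v)=0.9289690336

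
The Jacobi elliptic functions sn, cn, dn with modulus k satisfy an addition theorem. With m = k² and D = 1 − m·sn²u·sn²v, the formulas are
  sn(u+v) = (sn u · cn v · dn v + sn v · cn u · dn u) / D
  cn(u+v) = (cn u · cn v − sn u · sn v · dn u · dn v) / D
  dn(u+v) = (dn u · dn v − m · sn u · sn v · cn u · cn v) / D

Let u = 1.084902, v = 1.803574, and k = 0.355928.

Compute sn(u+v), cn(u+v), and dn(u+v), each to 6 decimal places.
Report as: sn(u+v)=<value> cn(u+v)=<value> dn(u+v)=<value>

sn(u+v)=0.351744 cn(u+v)=-0.936096 dn(u+v)=0.992132

sn u = 0.8741316694310823, cn u = 0.4856890203593541, dn u = 0.9503680376145791
sn v = 0.9860013681080929, cn v = -0.1667372246649474, dn v = 0.9363958882736079
m = k² = 0.126684741184
D = 1 − m·sn²u·sn²v = 0.9058905894500116
sn(u+v) = (sn u·cn v·dn v + sn v·cn u·dn u)/D = 0.3186418152539482/0.9058905894500116 = 0.3517442602504608
cn(u+v) = (cn u·cn v − sn u·sn v·dn u·dn v)/D = -0.848000680203594/0.9058905894500116 = -0.9360961357578911
dn(u+v) = (dn u·dn v − m·sn u·sn v·cn u·cn v)/D = 0.8987631101057605/0.9058905894500116 = 0.9921320748584237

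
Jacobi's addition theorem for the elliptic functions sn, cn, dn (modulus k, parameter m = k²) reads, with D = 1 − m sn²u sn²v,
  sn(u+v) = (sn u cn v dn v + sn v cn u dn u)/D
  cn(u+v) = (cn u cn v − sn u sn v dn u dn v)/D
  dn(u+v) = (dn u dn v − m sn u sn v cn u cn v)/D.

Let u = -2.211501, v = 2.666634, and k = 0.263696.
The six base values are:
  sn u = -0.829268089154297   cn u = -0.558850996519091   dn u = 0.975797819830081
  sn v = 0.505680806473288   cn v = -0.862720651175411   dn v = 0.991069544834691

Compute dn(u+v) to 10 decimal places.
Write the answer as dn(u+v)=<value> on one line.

m = k² = 0.069535580416
D = 1 − m·sn²u·sn²v = 0.987772154818299
dn(u+v) = (dn u·dn v − m·sn u·sn v·cn u·cn v)/D = 0.9811421871602821/0.987772154818299 = 0.9932879585381343

dn(u+v)=0.9932879585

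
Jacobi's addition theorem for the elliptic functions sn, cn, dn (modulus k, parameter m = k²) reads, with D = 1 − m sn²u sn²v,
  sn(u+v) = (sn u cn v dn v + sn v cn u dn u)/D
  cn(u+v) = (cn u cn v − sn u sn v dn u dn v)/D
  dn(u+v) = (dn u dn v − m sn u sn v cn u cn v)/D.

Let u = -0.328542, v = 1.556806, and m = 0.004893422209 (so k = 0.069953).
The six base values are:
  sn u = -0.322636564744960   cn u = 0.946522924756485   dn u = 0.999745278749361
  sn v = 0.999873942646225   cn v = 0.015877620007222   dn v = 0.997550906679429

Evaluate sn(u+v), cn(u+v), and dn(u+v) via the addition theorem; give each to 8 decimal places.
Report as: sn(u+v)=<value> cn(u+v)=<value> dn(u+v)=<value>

sn(u+v)=0.94153186 cn(u+v)=0.33692397 dn(u+v)=0.99782868

m = k² = 0.004893422209
D = 1 − m·sn²u·sn²v = 0.9994907507951317
sn(u+v) = (sn u·cn v·dn v + sn v·cn u·dn u)/D = 0.9410523846673121/0.9994907507951317 = 0.9415318590178752
cn(u+v) = (cn u·cn v − sn u·sn v·dn u·dn v)/D = 0.3367523871288535/0.9994907507951317 = 0.3369239653903297
dn(u+v) = (dn u·dn v − m·sn u·sn v·cn u·cn v)/D = 0.9973205332730827/0.9994907507951317 = 0.9978286767333039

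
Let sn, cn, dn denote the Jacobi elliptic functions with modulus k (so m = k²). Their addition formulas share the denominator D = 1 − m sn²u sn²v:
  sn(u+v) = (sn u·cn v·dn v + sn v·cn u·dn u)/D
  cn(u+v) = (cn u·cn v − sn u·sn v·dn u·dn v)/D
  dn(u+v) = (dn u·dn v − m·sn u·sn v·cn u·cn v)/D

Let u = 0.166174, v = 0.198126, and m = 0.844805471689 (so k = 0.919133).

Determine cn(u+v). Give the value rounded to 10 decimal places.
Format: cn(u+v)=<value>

cn(u+v)=0.9367031718

sn u = 0.1647772775684958, cn u = 0.9863308008964918, dn u = 0.9884645775033917
sn v = 0.1957687089713452, cn v = 0.9806500969192287, dn v = 0.9836780484535995
m = k² = 0.844805471689
D = 1 − m·sn²u·sn²v = 0.9991209007326407
cn(u+v) = (cn u·cn v − sn u·sn v·dn u·dn v)/D = 0.9358797167116227/0.9991209007326407 = 0.9367031717836709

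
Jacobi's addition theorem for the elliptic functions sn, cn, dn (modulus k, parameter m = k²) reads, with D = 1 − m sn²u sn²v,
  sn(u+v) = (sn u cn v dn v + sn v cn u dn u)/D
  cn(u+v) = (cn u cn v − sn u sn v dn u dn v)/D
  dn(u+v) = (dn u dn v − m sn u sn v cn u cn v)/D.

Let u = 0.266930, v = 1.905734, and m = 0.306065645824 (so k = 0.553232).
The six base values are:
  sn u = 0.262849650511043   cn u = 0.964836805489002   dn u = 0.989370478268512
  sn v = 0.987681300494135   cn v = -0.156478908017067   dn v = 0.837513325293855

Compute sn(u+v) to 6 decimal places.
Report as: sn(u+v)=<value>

m = k² = 0.306065645824
D = 1 − m·sn²u·sn²v = 0.9793717181847941
sn(u+v) = (sn u·cn v·dn v + sn v·cn u·dn u)/D = 0.9083745744794616/0.9793717181847941 = 0.9275074597447827

sn(u+v)=0.927507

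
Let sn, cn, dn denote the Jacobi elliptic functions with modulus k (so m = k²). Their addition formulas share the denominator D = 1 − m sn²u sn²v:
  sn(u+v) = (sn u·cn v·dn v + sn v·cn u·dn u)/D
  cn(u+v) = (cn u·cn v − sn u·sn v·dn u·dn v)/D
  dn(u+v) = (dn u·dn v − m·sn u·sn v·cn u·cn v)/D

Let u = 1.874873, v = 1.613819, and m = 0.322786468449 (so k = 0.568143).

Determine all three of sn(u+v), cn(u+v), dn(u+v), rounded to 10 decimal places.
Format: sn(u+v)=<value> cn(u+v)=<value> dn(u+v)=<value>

sn u = 0.9926339985730004, cn u = -0.1211517431858766, dn u = 0.8258034324127229
sn v = 0.9956240854788782, cn v = 0.09344881173320228, dn v = 0.8246407233589916
m = k² = 0.322786468449
D = 1 − m·sn²u·sn²v = 0.6847287265594734
sn(u+v) = (sn u·cn v·dn v + sn v·cn u·dn u)/D = -0.02311566680245332/0.6847287265594734 = -0.03375886815586313
cn(u+v) = (cn u·cn v − sn u·sn v·dn u·dn v)/D = -0.6843384359540505/0.6847287265594734 = -0.9994300069643872
dn(u+v) = (dn u·dn v − m·sn u·sn v·cn u·cn v)/D = 0.6846027703524364/0.6847287265594734 = 0.9998160494774771

sn(u+v)=-0.0337588682 cn(u+v)=-0.9994300070 dn(u+v)=0.9998160495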